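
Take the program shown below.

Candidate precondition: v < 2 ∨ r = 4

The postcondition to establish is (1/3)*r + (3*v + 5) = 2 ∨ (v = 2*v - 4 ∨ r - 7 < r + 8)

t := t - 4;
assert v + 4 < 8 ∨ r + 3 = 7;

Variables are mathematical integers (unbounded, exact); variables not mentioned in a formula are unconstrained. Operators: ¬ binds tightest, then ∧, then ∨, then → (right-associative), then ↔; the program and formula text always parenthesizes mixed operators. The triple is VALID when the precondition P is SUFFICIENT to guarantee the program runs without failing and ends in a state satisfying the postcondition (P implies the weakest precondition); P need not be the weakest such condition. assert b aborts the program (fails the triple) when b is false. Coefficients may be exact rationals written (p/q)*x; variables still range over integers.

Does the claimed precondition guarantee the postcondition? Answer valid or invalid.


Working backward. After the program, the postcondition (1/3)*r + (3*v + 5) = 2 ∨ (v = 2*v - 4 ∨ r - 7 < r + 8) must hold; in canonical form it is true.
Before assert v + 4 < 8 ∨ r + 3 = 7: v < 4 ∨ r = 4
Before t := t - 4: v < 4 ∨ r = 4
The weakest precondition is v < 4 ∨ r = 4.
Check whether v < 2 ∨ r = 4 implies it.
Every state satisfying the precondition satisfies the weakest precondition: the implication holds.
Answer: valid


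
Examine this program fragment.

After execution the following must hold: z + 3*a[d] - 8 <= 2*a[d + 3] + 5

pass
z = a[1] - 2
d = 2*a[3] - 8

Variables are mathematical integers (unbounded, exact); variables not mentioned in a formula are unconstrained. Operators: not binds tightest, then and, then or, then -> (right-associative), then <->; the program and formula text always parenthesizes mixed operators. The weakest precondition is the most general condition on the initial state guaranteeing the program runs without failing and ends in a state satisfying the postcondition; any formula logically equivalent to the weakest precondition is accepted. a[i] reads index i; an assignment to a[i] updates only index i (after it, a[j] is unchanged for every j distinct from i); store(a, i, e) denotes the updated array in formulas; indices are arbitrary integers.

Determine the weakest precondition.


Working backward. After the program, the postcondition z + 3*a[d] - 8 <= 2*a[d + 3] + 5 must hold; in canonical form it is 3*a[d] + z <= 2*a[d + 3] + 13.
Before d := 2*a[3] - 8: 3*a[2*a[3] - 8] + z <= 2*a[2*a[3] - 5] + 13
Before z := a[1] - 2: a[1] + 3*a[2*a[3] - 8] <= 2*a[2*a[3] - 5] + 15
Before skip: a[1] + 3*a[2*a[3] - 8] <= 2*a[2*a[3] - 5] + 15
Answer: WP = a[1] + 3*a[2*a[3] - 8] <= 2*a[2*a[3] - 5] + 15


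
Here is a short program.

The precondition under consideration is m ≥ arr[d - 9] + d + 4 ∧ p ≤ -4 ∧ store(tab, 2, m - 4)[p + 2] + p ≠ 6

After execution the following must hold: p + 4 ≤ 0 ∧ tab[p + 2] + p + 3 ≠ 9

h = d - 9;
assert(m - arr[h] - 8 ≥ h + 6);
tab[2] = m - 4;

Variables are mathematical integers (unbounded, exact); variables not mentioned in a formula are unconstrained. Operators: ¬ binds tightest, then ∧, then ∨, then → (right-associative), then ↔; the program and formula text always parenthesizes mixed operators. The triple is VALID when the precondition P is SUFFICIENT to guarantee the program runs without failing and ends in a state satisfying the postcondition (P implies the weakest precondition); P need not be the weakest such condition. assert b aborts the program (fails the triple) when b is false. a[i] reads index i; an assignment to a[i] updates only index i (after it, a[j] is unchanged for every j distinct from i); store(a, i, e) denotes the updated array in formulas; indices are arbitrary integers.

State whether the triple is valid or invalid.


Working backward. After the program, the postcondition p + 4 ≤ 0 ∧ tab[p + 2] + p + 3 ≠ 9 must hold; in canonical form it is p ≤ -4 ∧ tab[p + 2] + p ≠ 6.
Before tab[2] := m - 4: p ≤ -4 ∧ store(tab, 2, m - 4)[p + 2] + p ≠ 6
Before assert m - arr[h] - 8 ≥ h + 6: m ≥ arr[h] + h + 14 ∧ p ≤ -4 ∧ store(tab, 2, m - 4)[p + 2] + p ≠ 6
Before h := d - 9: m ≥ arr[d - 9] + d + 5 ∧ p ≤ -4 ∧ store(tab, 2, m - 4)[p + 2] + p ≠ 6
The weakest precondition is m ≥ arr[d - 9] + d + 5 ∧ p ≤ -4 ∧ store(tab, 2, m - 4)[p + 2] + p ≠ 6.
Check whether m ≥ arr[d - 9] + d + 4 ∧ p ≤ -4 ∧ store(tab, 2, m - 4)[p + 2] + p ≠ 6 implies it.
Countermodel: at the initial state arr = {[-13] = 0, [-2] = 0, [2] = 0, elsewhere 0}, d = -4, m = 0, p = -4, tab = {[-13] = 5, [-2] = 0, [2] = 5, elsewhere 5}, the precondition holds but the weakest precondition fails.
Answer: invalid


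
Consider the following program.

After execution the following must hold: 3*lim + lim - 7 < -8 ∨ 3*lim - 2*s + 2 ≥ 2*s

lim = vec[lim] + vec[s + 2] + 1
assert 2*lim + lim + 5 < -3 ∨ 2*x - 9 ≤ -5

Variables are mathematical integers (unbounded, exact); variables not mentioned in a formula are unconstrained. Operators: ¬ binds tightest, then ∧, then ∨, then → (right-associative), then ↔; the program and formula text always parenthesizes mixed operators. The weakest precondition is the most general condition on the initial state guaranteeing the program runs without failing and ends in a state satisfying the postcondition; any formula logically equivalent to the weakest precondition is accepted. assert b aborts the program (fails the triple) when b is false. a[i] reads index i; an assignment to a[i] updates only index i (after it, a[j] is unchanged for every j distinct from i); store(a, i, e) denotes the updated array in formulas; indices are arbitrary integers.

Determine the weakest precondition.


Working backward. After the program, the postcondition 3*lim + lim - 7 < -8 ∨ 3*lim - 2*s + 2 ≥ 2*s must hold; in canonical form it is 4*lim < -1 ∨ 3*lim ≥ 4*s - 2.
Before assert 2*lim + lim + 5 < -3 ∨ 2*x - 9 ≤ -5: (3*lim < -8 ∨ 2*x ≤ 4) ∧ (4*lim < -1 ∨ 3*lim ≥ 4*s - 2)
Before lim := vec[lim] + vec[s + 2] + 1: (3*vec[s + 2] + 3*vec[lim] < -11 ∨ 2*x ≤ 4) ∧ (4*vec[s + 2] + 4*vec[lim] < -5 ∨ 3*vec[s + 2] + 3*vec[lim] ≥ 4*s - 5)
Answer: WP = (3*vec[s + 2] + 3*vec[lim] < -11 ∨ 2*x ≤ 4) ∧ (4*vec[s + 2] + 4*vec[lim] < -5 ∨ 3*vec[s + 2] + 3*vec[lim] ≥ 4*s - 5)


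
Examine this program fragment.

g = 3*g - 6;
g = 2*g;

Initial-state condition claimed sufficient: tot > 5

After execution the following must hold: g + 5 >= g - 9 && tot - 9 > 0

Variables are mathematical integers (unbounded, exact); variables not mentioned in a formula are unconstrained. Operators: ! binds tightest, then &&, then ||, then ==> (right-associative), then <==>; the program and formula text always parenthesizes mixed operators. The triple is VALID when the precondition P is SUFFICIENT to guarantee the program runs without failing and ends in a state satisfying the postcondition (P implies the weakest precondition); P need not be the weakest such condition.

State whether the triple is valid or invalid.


Working backward. After the program, the postcondition g + 5 >= g - 9 && tot - 9 > 0 must hold; in canonical form it is tot > 9.
Before g := 2*g: tot > 9
Before g := 3*g - 6: tot > 9
The weakest precondition is tot > 9.
Check whether tot > 5 implies it.
Countermodel: at the initial state tot = 6, the precondition holds but the weakest precondition fails.
Answer: invalid


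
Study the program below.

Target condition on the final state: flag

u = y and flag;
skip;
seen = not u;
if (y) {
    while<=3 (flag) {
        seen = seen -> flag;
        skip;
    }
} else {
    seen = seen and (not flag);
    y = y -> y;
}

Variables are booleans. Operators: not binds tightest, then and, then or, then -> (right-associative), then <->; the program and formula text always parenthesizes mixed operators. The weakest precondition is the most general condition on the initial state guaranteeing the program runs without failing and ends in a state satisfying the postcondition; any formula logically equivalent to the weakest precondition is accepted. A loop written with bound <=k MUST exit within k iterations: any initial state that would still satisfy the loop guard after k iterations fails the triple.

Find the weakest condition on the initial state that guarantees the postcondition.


Working backward. After the program, flag must hold.
Then branch requires (flag -> ((flag -> ((not flag) and ((not flag) -> flag))) and ((not flag) -> flag))) and ((not flag) -> flag); else branch requires flag.
Before the if: (y -> ((flag -> ((flag -> ((not flag) and ((not flag) -> flag))) and ((not flag) -> flag))) and ((not flag) -> flag))) and ((not y) -> flag)
Before seen := not u: (y -> ((flag -> ((flag -> ((not flag) and ((not flag) -> flag))) and ((not flag) -> flag))) and ((not flag) -> flag))) and ((not y) -> flag)
Before skip: (y -> ((flag -> ((flag -> ((not flag) and ((not flag) -> flag))) and ((not flag) -> flag))) and ((not flag) -> flag))) and ((not y) -> flag)
Before u := y and flag: (y -> ((flag -> ((flag -> ((not flag) and ((not flag) -> flag))) and ((not flag) -> flag))) and ((not flag) -> flag))) and ((not y) -> flag)
Answer: WP = (y -> ((flag -> ((flag -> ((not flag) and ((not flag) -> flag))) and ((not flag) -> flag))) and ((not flag) -> flag))) and ((not y) -> flag)


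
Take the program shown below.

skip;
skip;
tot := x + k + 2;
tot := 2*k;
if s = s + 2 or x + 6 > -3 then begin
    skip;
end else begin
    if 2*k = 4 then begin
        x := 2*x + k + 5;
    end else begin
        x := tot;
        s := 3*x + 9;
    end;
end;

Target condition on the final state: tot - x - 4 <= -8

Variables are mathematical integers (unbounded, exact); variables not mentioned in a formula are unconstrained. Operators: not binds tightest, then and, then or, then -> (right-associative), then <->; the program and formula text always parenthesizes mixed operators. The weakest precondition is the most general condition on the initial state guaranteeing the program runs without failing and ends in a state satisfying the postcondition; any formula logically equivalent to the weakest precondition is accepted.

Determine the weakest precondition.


Working backward. After the program, the postcondition tot - x - 4 <= -8 must hold; in canonical form it is tot <= x - 4.
Then branch requires tot <= x - 4; else branch requires (2*k = 4 -> tot <= k + 2*x + 1) and 2*k = 4.
Before the if: (x > -9 -> tot <= x - 4) and ((not (x > -9)) -> ((2*k = 4 -> tot <= k + 2*x + 1) and 2*k = 4))
Before tot := 2*k: (x > -9 -> 2*k <= x - 4) and ((not (x > -9)) -> ((2*k = 4 -> k <= 2*x + 1) and 2*k = 4))
Before tot := x + k + 2: (x > -9 -> 2*k <= x - 4) and ((not (x > -9)) -> ((2*k = 4 -> k <= 2*x + 1) and 2*k = 4))
Before skip: (x > -9 -> 2*k <= x - 4) and ((not (x > -9)) -> ((2*k = 4 -> k <= 2*x + 1) and 2*k = 4))
Before skip: (x > -9 -> 2*k <= x - 4) and ((not (x > -9)) -> ((2*k = 4 -> k <= 2*x + 1) and 2*k = 4))
Answer: WP = (x > -9 -> 2*k <= x - 4) and ((not (x > -9)) -> ((2*k = 4 -> k <= 2*x + 1) and 2*k = 4))


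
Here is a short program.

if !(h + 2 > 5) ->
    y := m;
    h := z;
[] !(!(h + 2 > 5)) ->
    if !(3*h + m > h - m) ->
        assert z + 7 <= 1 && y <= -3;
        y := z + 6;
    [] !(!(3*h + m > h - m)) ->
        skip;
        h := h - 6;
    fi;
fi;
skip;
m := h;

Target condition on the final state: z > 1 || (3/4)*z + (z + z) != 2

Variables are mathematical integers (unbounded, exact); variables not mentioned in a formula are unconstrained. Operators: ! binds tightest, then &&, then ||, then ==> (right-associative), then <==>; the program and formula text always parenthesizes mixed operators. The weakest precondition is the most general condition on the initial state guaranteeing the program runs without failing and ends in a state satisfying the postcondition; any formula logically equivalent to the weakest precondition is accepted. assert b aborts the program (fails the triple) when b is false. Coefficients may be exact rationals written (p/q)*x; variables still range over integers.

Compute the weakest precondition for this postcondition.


Working backward. After the program, the postcondition z > 1 || (3/4)*z + (z + z) != 2 must hold; in canonical form it is z > 1 || (11/4)*z != 2.
Before m := h: z > 1 || (11/4)*z != 2
Before skip: z > 1 || (11/4)*z != 2
Then branch requires z > 1 || (11/4)*z != 2; else branch requires ((!(2*h + 2*m > 0)) ==> (z <= -6 && y <= -3 && (z > 1 || (11/4)*z != 2))) && (2*h + 2*m > 0 ==> (z > 1 || (11/4)*z != 2)).
Before the if: ((!(h > 3)) ==> (z > 1 || (11/4)*z != 2)) && (h > 3 ==> (((!(2*h + 2*m > 0)) ==> (z <= -6 && y <= -3 && (z > 1 || (11/4)*z != 2))) && (2*h + 2*m > 0 ==> (z > 1 || (11/4)*z != 2))))
Answer: WP = ((!(h > 3)) ==> (z > 1 || (11/4)*z != 2)) && (h > 3 ==> (((!(2*h + 2*m > 0)) ==> (z <= -6 && y <= -3 && (z > 1 || (11/4)*z != 2))) && (2*h + 2*m > 0 ==> (z > 1 || (11/4)*z != 2))))


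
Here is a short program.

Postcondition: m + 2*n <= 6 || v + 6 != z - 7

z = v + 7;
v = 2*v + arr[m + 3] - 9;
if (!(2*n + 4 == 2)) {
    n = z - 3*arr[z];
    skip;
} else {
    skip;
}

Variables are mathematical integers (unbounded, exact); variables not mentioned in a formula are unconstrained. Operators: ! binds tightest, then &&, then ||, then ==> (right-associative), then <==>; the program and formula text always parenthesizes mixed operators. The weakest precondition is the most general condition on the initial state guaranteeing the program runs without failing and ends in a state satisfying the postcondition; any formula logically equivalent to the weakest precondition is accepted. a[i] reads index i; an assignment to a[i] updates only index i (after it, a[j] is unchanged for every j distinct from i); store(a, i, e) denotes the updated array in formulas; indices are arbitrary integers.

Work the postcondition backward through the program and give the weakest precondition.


Working backward. After the program, the postcondition m + 2*n <= 6 || v + 6 != z - 7 must hold; in canonical form it is m + 2*n <= 6 || v != z - 13.
Then branch requires m + 2*z <= 6*arr[z] + 6 || v != z - 13; else branch requires m + 2*n <= 6 || v != z - 13.
Before the if: ((!(2*n == -2)) ==> (m + 2*z <= 6*arr[z] + 6 || v != z - 13)) && (2*n == -2 ==> (m + 2*n <= 6 || v != z - 13))
Before v := 2*v + arr[m + 3] - 9: ((!(2*n == -2)) ==> (m + 2*z <= 6*arr[z] + 6 || arr[m + 3] + 2*v != z - 4)) && (2*n == -2 ==> (m + 2*n <= 6 || arr[m + 3] + 2*v != z - 4))
Before z := v + 7: ((!(2*n == -2)) ==> (m + 2*v <= 6*arr[v + 7] - 8 || arr[m + 3] + v != 3)) && (2*n == -2 ==> (m + 2*n <= 6 || arr[m + 3] + v != 3))
Answer: WP = ((!(2*n == -2)) ==> (m + 2*v <= 6*arr[v + 7] - 8 || arr[m + 3] + v != 3)) && (2*n == -2 ==> (m + 2*n <= 6 || arr[m + 3] + v != 3))


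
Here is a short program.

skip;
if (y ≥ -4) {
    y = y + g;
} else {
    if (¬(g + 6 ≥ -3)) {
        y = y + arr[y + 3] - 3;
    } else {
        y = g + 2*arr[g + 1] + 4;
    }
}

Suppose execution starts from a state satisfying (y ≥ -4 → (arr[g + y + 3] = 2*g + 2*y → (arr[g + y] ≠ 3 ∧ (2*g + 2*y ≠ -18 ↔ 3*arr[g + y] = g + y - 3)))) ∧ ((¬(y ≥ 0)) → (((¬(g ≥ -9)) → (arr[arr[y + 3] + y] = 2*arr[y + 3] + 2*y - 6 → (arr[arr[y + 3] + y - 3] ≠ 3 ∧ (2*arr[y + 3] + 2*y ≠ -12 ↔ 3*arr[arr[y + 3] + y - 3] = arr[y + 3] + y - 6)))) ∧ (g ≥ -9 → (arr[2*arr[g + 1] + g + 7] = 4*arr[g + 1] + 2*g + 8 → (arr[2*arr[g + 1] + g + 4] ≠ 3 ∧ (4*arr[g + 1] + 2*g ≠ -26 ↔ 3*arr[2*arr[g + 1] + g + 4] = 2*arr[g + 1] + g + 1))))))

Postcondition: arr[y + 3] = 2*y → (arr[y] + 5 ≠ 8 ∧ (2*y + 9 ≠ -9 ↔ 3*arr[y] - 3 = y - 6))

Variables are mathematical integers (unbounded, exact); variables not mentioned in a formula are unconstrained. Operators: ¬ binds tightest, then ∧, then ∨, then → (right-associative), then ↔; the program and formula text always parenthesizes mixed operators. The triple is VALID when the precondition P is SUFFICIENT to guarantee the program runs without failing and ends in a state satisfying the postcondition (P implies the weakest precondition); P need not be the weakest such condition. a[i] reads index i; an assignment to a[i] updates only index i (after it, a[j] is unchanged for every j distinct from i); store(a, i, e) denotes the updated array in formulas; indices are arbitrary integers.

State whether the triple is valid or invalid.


Working backward. After the program, the postcondition arr[y + 3] = 2*y → (arr[y] + 5 ≠ 8 ∧ (2*y + 9 ≠ -9 ↔ 3*arr[y] - 3 = y - 6)) must hold; in canonical form it is arr[y + 3] = 2*y → (arr[y] ≠ 3 ∧ (2*y ≠ -18 ↔ 3*arr[y] = y - 3)).
Then branch requires arr[g + y + 3] = 2*g + 2*y → (arr[g + y] ≠ 3 ∧ (2*g + 2*y ≠ -18 ↔ 3*arr[g + y] = g + y - 3)); else branch requires ((¬(g ≥ -9)) → (arr[arr[y + 3] + y] = 2*arr[y + 3] + 2*y - 6 → (arr[arr[y + 3] + y - 3] ≠ 3 ∧ (2*arr[y + 3] + 2*y ≠ -12 ↔ 3*arr[arr[y + 3] + y - 3] = arr[y + 3] + y - 6)))) ∧ (g ≥ -9 → (arr[2*arr[g + 1] + g + 7] = 4*arr[g + 1] + 2*g + 8 → (arr[2*arr[g + 1] + g + 4] ≠ 3 ∧ (4*arr[g + 1] + 2*g ≠ -26 ↔ 3*arr[2*arr[g + 1] + g + 4] = 2*arr[g + 1] + g + 1)))).
Before the if: (y ≥ -4 → (arr[g + y + 3] = 2*g + 2*y → (arr[g + y] ≠ 3 ∧ (2*g + 2*y ≠ -18 ↔ 3*arr[g + y] = g + y - 3)))) ∧ ((¬(y ≥ -4)) → (((¬(g ≥ -9)) → (arr[arr[y + 3] + y] = 2*arr[y + 3] + 2*y - 6 → (arr[arr[y + 3] + y - 3] ≠ 3 ∧ (2*arr[y + 3] + 2*y ≠ -12 ↔ 3*arr[arr[y + 3] + y - 3] = arr[y + 3] + y - 6)))) ∧ (g ≥ -9 → (arr[2*arr[g + 1] + g + 7] = 4*arr[g + 1] + 2*g + 8 → (arr[2*arr[g + 1] + g + 4] ≠ 3 ∧ (4*arr[g + 1] + 2*g ≠ -26 ↔ 3*arr[2*arr[g + 1] + g + 4] = 2*arr[g + 1] + g + 1))))))
Before skip: (y ≥ -4 → (arr[g + y + 3] = 2*g + 2*y → (arr[g + y] ≠ 3 ∧ (2*g + 2*y ≠ -18 ↔ 3*arr[g + y] = g + y - 3)))) ∧ ((¬(y ≥ -4)) → (((¬(g ≥ -9)) → (arr[arr[y + 3] + y] = 2*arr[y + 3] + 2*y - 6 → (arr[arr[y + 3] + y - 3] ≠ 3 ∧ (2*arr[y + 3] + 2*y ≠ -12 ↔ 3*arr[arr[y + 3] + y - 3] = arr[y + 3] + y - 6)))) ∧ (g ≥ -9 → (arr[2*arr[g + 1] + g + 7] = 4*arr[g + 1] + 2*g + 8 → (arr[2*arr[g + 1] + g + 4] ≠ 3 ∧ (4*arr[g + 1] + 2*g ≠ -26 ↔ 3*arr[2*arr[g + 1] + g + 4] = 2*arr[g + 1] + g + 1))))))
The weakest precondition is (y ≥ -4 → (arr[g + y + 3] = 2*g + 2*y → (arr[g + y] ≠ 3 ∧ (2*g + 2*y ≠ -18 ↔ 3*arr[g + y] = g + y - 3)))) ∧ ((¬(y ≥ -4)) → (((¬(g ≥ -9)) → (arr[arr[y + 3] + y] = 2*arr[y + 3] + 2*y - 6 → (arr[arr[y + 3] + y - 3] ≠ 3 ∧ (2*arr[y + 3] + 2*y ≠ -12 ↔ 3*arr[arr[y + 3] + y - 3] = arr[y + 3] + y - 6)))) ∧ (g ≥ -9 → (arr[2*arr[g + 1] + g + 7] = 4*arr[g + 1] + 2*g + 8 → (arr[2*arr[g + 1] + g + 4] ≠ 3 ∧ (4*arr[g + 1] + 2*g ≠ -26 ↔ 3*arr[2*arr[g + 1] + g + 4] = 2*arr[g + 1] + g + 1)))))).
Check whether (y ≥ -4 → (arr[g + y + 3] = 2*g + 2*y → (arr[g + y] ≠ 3 ∧ (2*g + 2*y ≠ -18 ↔ 3*arr[g + y] = g + y - 3)))) ∧ ((¬(y ≥ 0)) → (((¬(g ≥ -9)) → (arr[arr[y + 3] + y] = 2*arr[y + 3] + 2*y - 6 → (arr[arr[y + 3] + y - 3] ≠ 3 ∧ (2*arr[y + 3] + 2*y ≠ -12 ↔ 3*arr[arr[y + 3] + y - 3] = arr[y + 3] + y - 6)))) ∧ (g ≥ -9 → (arr[2*arr[g + 1] + g + 7] = 4*arr[g + 1] + 2*g + 8 → (arr[2*arr[g + 1] + g + 4] ≠ 3 ∧ (4*arr[g + 1] + 2*g ≠ -26 ↔ 3*arr[2*arr[g + 1] + g + 4] = 2*arr[g + 1] + g + 1)))))) implies it.
Every state satisfying the precondition satisfies the weakest precondition: the implication holds.
Answer: valid


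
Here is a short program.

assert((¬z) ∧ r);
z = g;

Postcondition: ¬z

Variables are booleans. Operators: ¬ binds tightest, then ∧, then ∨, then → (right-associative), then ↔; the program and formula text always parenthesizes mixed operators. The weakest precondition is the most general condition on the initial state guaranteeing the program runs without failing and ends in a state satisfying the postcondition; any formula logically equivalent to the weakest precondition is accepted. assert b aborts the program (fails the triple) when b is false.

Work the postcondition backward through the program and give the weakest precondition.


Working backward. After the program, ¬z must hold.
Before z := g: ¬g
Before assert (¬z) ∧ r: (¬z) ∧ r ∧ (¬g)
Answer: WP = (¬z) ∧ r ∧ (¬g)


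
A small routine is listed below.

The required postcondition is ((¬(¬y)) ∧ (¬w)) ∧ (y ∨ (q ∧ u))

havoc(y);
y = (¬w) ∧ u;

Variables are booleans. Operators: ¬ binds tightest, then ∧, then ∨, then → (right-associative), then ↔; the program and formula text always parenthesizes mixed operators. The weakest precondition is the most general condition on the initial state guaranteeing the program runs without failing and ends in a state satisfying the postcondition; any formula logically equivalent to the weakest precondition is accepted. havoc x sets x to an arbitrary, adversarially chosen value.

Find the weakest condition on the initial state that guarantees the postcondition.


Working backward. After the program, the postcondition ((¬(¬y)) ∧ (¬w)) ∧ (y ∨ (q ∧ u)) must hold; in canonical form it is y ∧ (¬w) ∧ (y ∨ (q ∧ u)).
Before y := (¬w) ∧ u: (¬w) ∧ u ∧ (((¬w) ∧ u) ∨ (q ∧ u))
Before havoc y: (¬w) ∧ u ∧ (((¬w) ∧ u) ∨ (q ∧ u))
Answer: WP = (¬w) ∧ u ∧ (((¬w) ∧ u) ∨ (q ∧ u))


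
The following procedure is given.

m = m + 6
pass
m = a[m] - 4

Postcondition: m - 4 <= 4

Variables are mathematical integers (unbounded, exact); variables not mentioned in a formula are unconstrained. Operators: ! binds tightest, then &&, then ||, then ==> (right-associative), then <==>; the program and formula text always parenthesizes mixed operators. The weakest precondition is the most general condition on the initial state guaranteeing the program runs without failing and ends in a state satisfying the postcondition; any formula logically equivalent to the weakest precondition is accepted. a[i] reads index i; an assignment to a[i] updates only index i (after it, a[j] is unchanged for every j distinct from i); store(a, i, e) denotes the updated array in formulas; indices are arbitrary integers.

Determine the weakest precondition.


Working backward. After the program, the postcondition m - 4 <= 4 must hold; in canonical form it is m <= 8.
Before m := a[m] - 4: a[m] <= 12
Before skip: a[m] <= 12
Before m := m + 6: a[m + 6] <= 12
Answer: WP = a[m + 6] <= 12


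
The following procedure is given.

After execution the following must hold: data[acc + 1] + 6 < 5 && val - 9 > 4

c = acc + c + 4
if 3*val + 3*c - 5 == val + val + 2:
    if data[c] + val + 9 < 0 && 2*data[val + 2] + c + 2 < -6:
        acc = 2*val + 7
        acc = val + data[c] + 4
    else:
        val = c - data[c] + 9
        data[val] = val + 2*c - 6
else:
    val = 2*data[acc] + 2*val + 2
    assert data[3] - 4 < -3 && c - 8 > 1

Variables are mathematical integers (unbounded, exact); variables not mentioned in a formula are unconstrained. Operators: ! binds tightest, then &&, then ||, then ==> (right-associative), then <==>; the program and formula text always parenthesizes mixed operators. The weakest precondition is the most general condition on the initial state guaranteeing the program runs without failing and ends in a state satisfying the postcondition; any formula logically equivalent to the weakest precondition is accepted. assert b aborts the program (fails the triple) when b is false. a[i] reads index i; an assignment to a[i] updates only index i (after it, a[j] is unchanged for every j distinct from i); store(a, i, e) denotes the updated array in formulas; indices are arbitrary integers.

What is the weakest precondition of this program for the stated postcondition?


Working backward. After the program, the postcondition data[acc + 1] + 6 < 5 && val - 9 > 4 must hold; in canonical form it is data[acc + 1] < -1 && val > 13.
Then branch requires ((data[c] + val < -9 && 2*data[val + 2] + c < -8) ==> (data[data[c] + val + 5] < -1 && val > 13)) && ((!(data[c] + val < -9 && 2*data[val + 2] + c < -8)) ==> (store(data, -data[c] + c + 9, -data[c] + 3*c + 3)[acc + 1] < -1 && c > data[c] + 4)); else branch requires data[3] < 1 && c > 9 && data[acc + 1] < -1 && 2*data[acc] + 2*val > 11.
Before the if: (3*c + val == 7 ==> (((data[c] + val < -9 && 2*data[val + 2] + c < -8) ==> (data[data[c] + val + 5] < -1 && val > 13)) && ((!(data[c] + val < -9 && 2*data[val + 2] + c < -8)) ==> (store(data, -data[c] + c + 9, -data[c] + 3*c + 3)[acc + 1] < -1 && c > data[c] + 4)))) && ((!(3*c + val == 7)) ==> (data[3] < 1 && c > 9 && data[acc + 1] < -1 && 2*data[acc] + 2*val > 11))
Before c := acc + c + 4: (3*acc + 3*c + val == -5 ==> (((data[acc + c + 4] + val < -9 && 2*data[val + 2] + acc + c < -12) ==> (data[data[acc + c + 4] + val + 5] < -1 && val > 13)) && ((!(data[acc + c + 4] + val < -9 && 2*data[val + 2] + acc + c < -12)) ==> (store(data, -data[acc + c + 4] + acc + c + 13, -data[acc + c + 4] + 3*acc + 3*c + 15)[acc + 1] < -1 && acc + c > data[acc + c + 4])))) && ((!(3*acc + 3*c + val == -5)) ==> (data[3] < 1 && acc + c > 5 && data[acc + 1] < -1 && 2*data[acc] + 2*val > 11))
Answer: WP = (3*acc + 3*c + val == -5 ==> (((data[acc + c + 4] + val < -9 && 2*data[val + 2] + acc + c < -12) ==> (data[data[acc + c + 4] + val + 5] < -1 && val > 13)) && ((!(data[acc + c + 4] + val < -9 && 2*data[val + 2] + acc + c < -12)) ==> (store(data, -data[acc + c + 4] + acc + c + 13, -data[acc + c + 4] + 3*acc + 3*c + 15)[acc + 1] < -1 && acc + c > data[acc + c + 4])))) && ((!(3*acc + 3*c + val == -5)) ==> (data[3] < 1 && acc + c > 5 && data[acc + 1] < -1 && 2*data[acc] + 2*val > 11))


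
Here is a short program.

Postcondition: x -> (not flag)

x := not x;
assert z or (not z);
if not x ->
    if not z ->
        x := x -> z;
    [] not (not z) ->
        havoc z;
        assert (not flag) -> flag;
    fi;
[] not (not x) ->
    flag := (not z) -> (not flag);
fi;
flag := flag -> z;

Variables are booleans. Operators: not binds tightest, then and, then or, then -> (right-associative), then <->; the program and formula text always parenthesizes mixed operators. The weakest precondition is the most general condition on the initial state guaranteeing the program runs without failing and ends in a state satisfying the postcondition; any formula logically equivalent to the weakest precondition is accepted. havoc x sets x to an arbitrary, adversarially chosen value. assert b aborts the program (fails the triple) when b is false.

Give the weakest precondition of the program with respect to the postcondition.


Working backward. After the program, x -> (not flag) must hold.
Before flag := flag -> z: x -> (not (flag -> z))
Then branch requires ((not z) -> ((x -> z) -> (not (flag -> z)))) and (z -> (((not flag) -> flag) and (not x) and (x -> flag))); else branch requires x -> (not (((not z) -> (not flag)) -> z)).
Before the if: ((not x) -> (((not z) -> ((x -> z) -> (not (flag -> z)))) and (z -> (((not flag) -> flag) and (not x) and (x -> flag))))) and (x -> (x -> (not (((not z) -> (not flag)) -> z))))
Before assert z or (not z): ((not x) -> (((not z) -> ((x -> z) -> (not (flag -> z)))) and (z -> (((not flag) -> flag) and (not x) and (x -> flag))))) and (x -> (x -> (not (((not z) -> (not flag)) -> z))))
Before x := not x: (x -> (((not z) -> (((not x) -> z) -> (not (flag -> z)))) and (z -> (((not flag) -> flag) and x and ((not x) -> flag))))) and ((not x) -> ((not x) -> (not (((not z) -> (not flag)) -> z))))
Answer: WP = (x -> (((not z) -> (((not x) -> z) -> (not (flag -> z)))) and (z -> (((not flag) -> flag) and x and ((not x) -> flag))))) and ((not x) -> ((not x) -> (not (((not z) -> (not flag)) -> z))))


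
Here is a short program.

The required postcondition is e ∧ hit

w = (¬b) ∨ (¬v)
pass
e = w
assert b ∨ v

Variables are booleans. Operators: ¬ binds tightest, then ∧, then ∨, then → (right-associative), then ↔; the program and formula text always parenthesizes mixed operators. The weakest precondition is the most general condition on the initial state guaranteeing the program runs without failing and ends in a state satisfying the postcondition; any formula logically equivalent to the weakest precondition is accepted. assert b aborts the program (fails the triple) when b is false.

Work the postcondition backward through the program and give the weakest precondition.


Working backward. After the program, e ∧ hit must hold.
Before assert b ∨ v: (b ∨ v) ∧ e ∧ hit
Before e := w: (b ∨ v) ∧ w ∧ hit
Before skip: (b ∨ v) ∧ w ∧ hit
Before w := (¬b) ∨ (¬v): (b ∨ v) ∧ ((¬b) ∨ (¬v)) ∧ hit
Answer: WP = (b ∨ v) ∧ ((¬b) ∨ (¬v)) ∧ hit


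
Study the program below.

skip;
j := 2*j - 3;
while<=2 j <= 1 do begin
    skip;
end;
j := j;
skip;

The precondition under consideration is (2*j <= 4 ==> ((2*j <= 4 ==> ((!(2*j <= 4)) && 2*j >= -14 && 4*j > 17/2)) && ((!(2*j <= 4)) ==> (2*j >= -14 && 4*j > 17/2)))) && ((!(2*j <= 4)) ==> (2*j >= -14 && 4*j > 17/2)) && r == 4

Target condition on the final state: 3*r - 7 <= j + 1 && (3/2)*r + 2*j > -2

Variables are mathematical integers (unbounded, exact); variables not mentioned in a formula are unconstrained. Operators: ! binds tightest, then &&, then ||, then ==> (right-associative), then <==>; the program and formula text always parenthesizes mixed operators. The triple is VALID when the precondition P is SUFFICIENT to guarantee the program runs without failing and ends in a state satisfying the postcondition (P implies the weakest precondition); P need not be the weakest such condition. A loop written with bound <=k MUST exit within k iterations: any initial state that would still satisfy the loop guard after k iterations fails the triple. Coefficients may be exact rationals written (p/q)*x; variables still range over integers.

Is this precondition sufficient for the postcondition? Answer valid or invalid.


Working backward. After the program, the postcondition 3*r - 7 <= j + 1 && (3/2)*r + 2*j > -2 must hold; in canonical form it is 3*r <= j + 8 && 2*j + (3/2)*r > -2.
Before skip: 3*r <= j + 8 && 2*j + (3/2)*r > -2
Before j := j: 3*r <= j + 8 && 2*j + (3/2)*r > -2
Before the loop (bound <=2), unroll the exhaustion recursion (WP_0 = exit-now case; WP_j = one more guarded iteration, up to j = 2):
  WP_0: (!(j <= 1)) && 3*r <= j + 8 && 2*j + (3/2)*r > -2
  WP_1: (j <= 1 ==> ((!(j <= 1)) && 3*r <= j + 8 && 2*j + (3/2)*r > -2)) && ((!(j <= 1)) ==> (3*r <= j + 8 && 2*j + (3/2)*r > -2))
  WP_2: (j <= 1 ==> ((j <= 1 ==> ((!(j <= 1)) && 3*r <= j + 8 && 2*j + (3/2)*r > -2)) && ((!(j <= 1)) ==> (3*r <= j + 8 && 2*j + (3/2)*r > -2)))) && ((!(j <= 1)) ==> (3*r <= j + 8 && 2*j + (3/2)*r > -2))
So before the loop: (j <= 1 ==> ((j <= 1 ==> ((!(j <= 1)) && 3*r <= j + 8 && 2*j + (3/2)*r > -2)) && ((!(j <= 1)) ==> (3*r <= j + 8 && 2*j + (3/2)*r > -2)))) && ((!(j <= 1)) ==> (3*r <= j + 8 && 2*j + (3/2)*r > -2))
Before j := 2*j - 3: (2*j <= 4 ==> ((2*j <= 4 ==> ((!(2*j <= 4)) && 3*r <= 2*j + 5 && 4*j + (3/2)*r > 4)) && ((!(2*j <= 4)) ==> (3*r <= 2*j + 5 && 4*j + (3/2)*r > 4)))) && ((!(2*j <= 4)) ==> (3*r <= 2*j + 5 && 4*j + (3/2)*r > 4))
Before skip: (2*j <= 4 ==> ((2*j <= 4 ==> ((!(2*j <= 4)) && 3*r <= 2*j + 5 && 4*j + (3/2)*r > 4)) && ((!(2*j <= 4)) ==> (3*r <= 2*j + 5 && 4*j + (3/2)*r > 4)))) && ((!(2*j <= 4)) ==> (3*r <= 2*j + 5 && 4*j + (3/2)*r > 4))
The weakest precondition is (2*j <= 4 ==> ((2*j <= 4 ==> ((!(2*j <= 4)) && 3*r <= 2*j + 5 && 4*j + (3/2)*r > 4)) && ((!(2*j <= 4)) ==> (3*r <= 2*j + 5 && 4*j + (3/2)*r > 4)))) && ((!(2*j <= 4)) ==> (3*r <= 2*j + 5 && 4*j + (3/2)*r > 4)).
Check whether (2*j <= 4 ==> ((2*j <= 4 ==> ((!(2*j <= 4)) && 2*j >= -14 && 4*j > 17/2)) && ((!(2*j <= 4)) ==> (2*j >= -14 && 4*j > 17/2)))) && ((!(2*j <= 4)) ==> (2*j >= -14 && 4*j > 17/2)) && r == 4 implies it.
Countermodel: at the initial state j = 3, r = 4, the precondition holds but the weakest precondition fails.
Answer: invalid


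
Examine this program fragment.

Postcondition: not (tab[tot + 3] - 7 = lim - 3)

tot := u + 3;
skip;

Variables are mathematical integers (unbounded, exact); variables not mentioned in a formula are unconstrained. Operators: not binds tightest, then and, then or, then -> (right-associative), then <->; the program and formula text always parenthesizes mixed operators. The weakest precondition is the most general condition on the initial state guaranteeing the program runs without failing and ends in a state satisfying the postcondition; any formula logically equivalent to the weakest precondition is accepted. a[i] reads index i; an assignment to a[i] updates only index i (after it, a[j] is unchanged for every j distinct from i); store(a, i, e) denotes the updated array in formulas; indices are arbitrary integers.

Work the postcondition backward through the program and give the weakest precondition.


Working backward. After the program, the postcondition not (tab[tot + 3] - 7 = lim - 3) must hold; in canonical form it is not (tab[tot + 3] = lim + 4).
Before skip: not (tab[tot + 3] = lim + 4)
Before tot := u + 3: not (tab[u + 6] = lim + 4)
Answer: WP = not (tab[u + 6] = lim + 4)


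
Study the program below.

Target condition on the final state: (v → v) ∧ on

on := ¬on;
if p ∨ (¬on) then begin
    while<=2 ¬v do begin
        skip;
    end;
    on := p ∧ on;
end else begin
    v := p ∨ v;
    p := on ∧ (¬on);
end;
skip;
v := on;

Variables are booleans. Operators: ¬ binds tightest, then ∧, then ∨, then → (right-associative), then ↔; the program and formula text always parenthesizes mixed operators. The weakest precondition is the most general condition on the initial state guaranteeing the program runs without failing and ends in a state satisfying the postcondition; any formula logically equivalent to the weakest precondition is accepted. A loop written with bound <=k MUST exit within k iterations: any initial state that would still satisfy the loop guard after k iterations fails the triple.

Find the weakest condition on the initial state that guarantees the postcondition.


Working backward. After the program, the postcondition (v → v) ∧ on must hold; in canonical form it is on.
Before v := on: on
Before skip: on
Then branch requires ((¬v) → (((¬v) → (v ∧ p ∧ on)) ∧ (v → (p ∧ on)))) ∧ (v → (p ∧ on)); else branch requires on.
Before the if: ((p ∨ (¬on)) → (((¬v) → (((¬v) → (v ∧ p ∧ on)) ∧ (v → (p ∧ on)))) ∧ (v → (p ∧ on)))) ∧ ((¬(p ∨ (¬on))) → on)
Before on := ¬on: ((p ∨ on) → (((¬v) → (((¬v) → (v ∧ p ∧ (¬on))) ∧ (v → (p ∧ (¬on))))) ∧ (v → (p ∧ (¬on))))) ∧ ((¬(p ∨ on)) → (¬on))
Answer: WP = ((p ∨ on) → (((¬v) → (((¬v) → (v ∧ p ∧ (¬on))) ∧ (v → (p ∧ (¬on))))) ∧ (v → (p ∧ (¬on))))) ∧ ((¬(p ∨ on)) → (¬on))


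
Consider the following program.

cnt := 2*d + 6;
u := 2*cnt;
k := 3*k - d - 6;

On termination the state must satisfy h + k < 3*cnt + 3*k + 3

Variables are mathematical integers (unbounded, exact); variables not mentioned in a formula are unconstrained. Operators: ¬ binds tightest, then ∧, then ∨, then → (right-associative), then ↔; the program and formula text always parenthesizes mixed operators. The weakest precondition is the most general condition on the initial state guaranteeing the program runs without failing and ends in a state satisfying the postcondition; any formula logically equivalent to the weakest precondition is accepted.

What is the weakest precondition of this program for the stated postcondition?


Working backward. After the program, the postcondition h + k < 3*cnt + 3*k + 3 must hold; in canonical form it is h < 3*cnt + 2*k + 3.
Before k := 3*k - d - 6: 2*d + h < 3*cnt + 6*k - 9
Before u := 2*cnt: 2*d + h < 3*cnt + 6*k - 9
Before cnt := 2*d + 6: h < 4*d + 6*k + 9
Answer: WP = h < 4*d + 6*k + 9


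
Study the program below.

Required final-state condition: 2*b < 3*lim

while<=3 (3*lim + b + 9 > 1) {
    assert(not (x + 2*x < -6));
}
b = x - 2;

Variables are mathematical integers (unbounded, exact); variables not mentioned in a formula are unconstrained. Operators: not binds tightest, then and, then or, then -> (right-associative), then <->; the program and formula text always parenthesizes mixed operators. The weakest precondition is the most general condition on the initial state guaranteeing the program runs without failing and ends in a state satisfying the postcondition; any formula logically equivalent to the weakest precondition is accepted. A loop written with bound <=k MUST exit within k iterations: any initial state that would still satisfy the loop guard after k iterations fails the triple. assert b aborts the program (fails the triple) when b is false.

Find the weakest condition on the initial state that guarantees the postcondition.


Working backward. After the program, 2*b < 3*lim must hold.
Before b := x - 2: 2*x < 3*lim + 4
Before the loop (bound <=3), unroll the exhaustion recursion (WP_0 = exit-now case; WP_j = one more guarded iteration, up to j = 3):
  WP_0: (not (b + 3*lim > -8)) and 2*x < 3*lim + 4
  WP_1: (b + 3*lim > -8 -> ((not (3*x < -6)) and (not (b + 3*lim > -8)) and 2*x < 3*lim + 4)) and ((not (b + 3*lim > -8)) -> 2*x < 3*lim + 4)
  WP_2: (b + 3*lim > -8 -> ((not (3*x < -6)) and (b + 3*lim > -8 -> ((not (3*x < -6)) and (not (b + 3*lim > -8)) and 2*x < 3*lim + 4)) and ((not (b + 3*lim > -8)) -> 2*x < 3*lim + 4))) and ((not (b + 3*lim > -8)) -> 2*x < 3*lim + 4)
  WP_3: (b + 3*lim > -8 -> ((not (3*x < -6)) and (b + 3*lim > -8 -> ((not (3*x < -6)) and (b + 3*lim > -8 -> ((not (3*x < -6)) and (not (b + 3*lim > -8)) and 2*x < 3*lim + 4)) and ((not (b + 3*lim > -8)) -> 2*x < 3*lim + 4))) and ((not (b + 3*lim > -8)) -> 2*x < 3*lim + 4))) and ((not (b + 3*lim > -8)) -> 2*x < 3*lim + 4)
So before the loop: (b + 3*lim > -8 -> ((not (3*x < -6)) and (b + 3*lim > -8 -> ((not (3*x < -6)) and (b + 3*lim > -8 -> ((not (3*x < -6)) and (not (b + 3*lim > -8)) and 2*x < 3*lim + 4)) and ((not (b + 3*lim > -8)) -> 2*x < 3*lim + 4))) and ((not (b + 3*lim > -8)) -> 2*x < 3*lim + 4))) and ((not (b + 3*lim > -8)) -> 2*x < 3*lim + 4)
Answer: WP = (b + 3*lim > -8 -> ((not (3*x < -6)) and (b + 3*lim > -8 -> ((not (3*x < -6)) and (b + 3*lim > -8 -> ((not (3*x < -6)) and (not (b + 3*lim > -8)) and 2*x < 3*lim + 4)) and ((not (b + 3*lim > -8)) -> 2*x < 3*lim + 4))) and ((not (b + 3*lim > -8)) -> 2*x < 3*lim + 4))) and ((not (b + 3*lim > -8)) -> 2*x < 3*lim + 4)


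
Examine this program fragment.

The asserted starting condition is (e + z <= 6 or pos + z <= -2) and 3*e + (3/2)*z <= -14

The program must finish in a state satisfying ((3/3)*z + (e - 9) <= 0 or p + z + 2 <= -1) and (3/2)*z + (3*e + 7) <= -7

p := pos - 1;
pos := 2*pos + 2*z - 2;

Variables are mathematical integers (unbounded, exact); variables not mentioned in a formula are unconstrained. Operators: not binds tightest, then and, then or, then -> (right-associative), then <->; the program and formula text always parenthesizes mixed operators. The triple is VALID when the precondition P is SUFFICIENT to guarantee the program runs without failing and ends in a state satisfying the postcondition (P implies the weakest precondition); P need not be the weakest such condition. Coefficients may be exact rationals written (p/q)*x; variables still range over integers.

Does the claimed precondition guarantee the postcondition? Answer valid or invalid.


Working backward. After the program, the postcondition ((3/3)*z + (e - 9) <= 0 or p + z + 2 <= -1) and (3/2)*z + (3*e + 7) <= -7 must hold; in canonical form it is (e + z <= 9 or p + z <= -3) and 3*e + (3/2)*z <= -14.
Before pos := 2*pos + 2*z - 2: (e + z <= 9 or p + z <= -3) and 3*e + (3/2)*z <= -14
Before p := pos - 1: (e + z <= 9 or pos + z <= -2) and 3*e + (3/2)*z <= -14
The weakest precondition is (e + z <= 9 or pos + z <= -2) and 3*e + (3/2)*z <= -14.
Check whether (e + z <= 6 or pos + z <= -2) and 3*e + (3/2)*z <= -14 implies it.
Every state satisfying the precondition satisfies the weakest precondition: the implication holds.
Answer: valid


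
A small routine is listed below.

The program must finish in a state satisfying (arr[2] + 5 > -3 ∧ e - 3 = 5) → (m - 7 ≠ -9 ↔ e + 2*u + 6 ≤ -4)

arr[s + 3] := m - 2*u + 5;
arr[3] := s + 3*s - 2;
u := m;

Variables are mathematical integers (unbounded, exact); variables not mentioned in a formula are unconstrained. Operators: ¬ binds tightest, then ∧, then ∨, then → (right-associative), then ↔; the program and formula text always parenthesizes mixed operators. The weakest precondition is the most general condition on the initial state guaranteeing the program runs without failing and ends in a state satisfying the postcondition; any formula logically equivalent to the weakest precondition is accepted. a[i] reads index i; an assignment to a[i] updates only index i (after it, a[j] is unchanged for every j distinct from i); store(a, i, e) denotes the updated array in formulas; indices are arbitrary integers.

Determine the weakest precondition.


Working backward. After the program, the postcondition (arr[2] + 5 > -3 ∧ e - 3 = 5) → (m - 7 ≠ -9 ↔ e + 2*u + 6 ≤ -4) must hold; in canonical form it is (arr[2] > -8 ∧ e = 8) → (m ≠ -2 ↔ e + 2*u ≤ -10).
Before u := m: (arr[2] > -8 ∧ e = 8) → (m ≠ -2 ↔ e + 2*m ≤ -10)
Before arr[3] := s + 3*s - 2: (arr[2] > -8 ∧ e = 8) → (m ≠ -2 ↔ e + 2*m ≤ -10)
Before arr[s + 3] := m - 2*u + 5: (store(arr, s + 3, m - 2*u + 5)[2] > -8 ∧ e = 8) → (m ≠ -2 ↔ e + 2*m ≤ -10)
Answer: WP = (store(arr, s + 3, m - 2*u + 5)[2] > -8 ∧ e = 8) → (m ≠ -2 ↔ e + 2*m ≤ -10)
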